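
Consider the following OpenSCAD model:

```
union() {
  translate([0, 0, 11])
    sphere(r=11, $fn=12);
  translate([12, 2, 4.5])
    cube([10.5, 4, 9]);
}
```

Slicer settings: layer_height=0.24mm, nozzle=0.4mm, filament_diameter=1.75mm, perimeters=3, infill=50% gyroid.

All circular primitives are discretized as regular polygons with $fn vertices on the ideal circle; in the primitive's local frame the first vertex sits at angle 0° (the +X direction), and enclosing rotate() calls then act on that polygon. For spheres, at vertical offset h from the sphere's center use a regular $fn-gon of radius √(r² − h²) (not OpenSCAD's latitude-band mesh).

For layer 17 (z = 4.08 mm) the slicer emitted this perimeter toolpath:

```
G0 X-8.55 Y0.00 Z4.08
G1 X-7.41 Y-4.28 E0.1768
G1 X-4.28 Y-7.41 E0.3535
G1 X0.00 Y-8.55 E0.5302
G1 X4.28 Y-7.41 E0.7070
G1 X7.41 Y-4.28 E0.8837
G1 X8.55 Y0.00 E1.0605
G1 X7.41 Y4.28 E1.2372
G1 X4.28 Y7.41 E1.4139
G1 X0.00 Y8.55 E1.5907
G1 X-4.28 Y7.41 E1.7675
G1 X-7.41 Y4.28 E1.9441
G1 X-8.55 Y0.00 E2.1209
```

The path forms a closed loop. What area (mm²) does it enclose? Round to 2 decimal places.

Apply the shoelace formula to the sequence of (X, Y) vertices; enclosed area = 219.56 mm².

219.56 mm²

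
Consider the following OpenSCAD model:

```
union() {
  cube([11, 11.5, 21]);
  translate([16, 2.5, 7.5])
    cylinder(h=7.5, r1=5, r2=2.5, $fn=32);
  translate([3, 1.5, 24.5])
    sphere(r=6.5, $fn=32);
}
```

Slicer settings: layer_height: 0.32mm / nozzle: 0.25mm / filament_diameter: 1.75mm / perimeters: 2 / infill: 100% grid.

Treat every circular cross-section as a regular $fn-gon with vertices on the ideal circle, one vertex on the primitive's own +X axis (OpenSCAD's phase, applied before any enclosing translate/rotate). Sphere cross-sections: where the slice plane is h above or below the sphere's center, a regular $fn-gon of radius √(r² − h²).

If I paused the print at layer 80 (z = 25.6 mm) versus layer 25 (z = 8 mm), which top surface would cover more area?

Layer 80 (z = 25.6): the cube is absent (z outside [0, 21]); the cone at (16, 2.5) is not intersected at this z (z outside [7.5, 15]); the r=6.5 sphere at (3, 1.5) contributes a regular 32-gon of circumradius √(6.5²−1.1²) = 6.406 (area = (32/2)·6.406²·sin(360°/32) = 128.10 mm²); Merging all regions: only the r=6.5 sphere at (3, 1.5) is present, so the union is just that shape — area = 128.10 mm². So its area = 128.10 mm². Layer 25 (z = 8): the 11×11.5 cube contributes its full rectangle (area 126.50 mm²); the cone at (16, 2.5) contributes a regular 32-gon of circumradius 4.833 (interpolated between r1=5 and r2=2.5 at t=0.067) (area = (32/2)·4.833²·sin(360°/32) = 72.92 mm²); the sphere at (3, 1.5) is not intersected at this z (|z−center|=16.500 > r=6.5); Merging all regions: the 2 present regions are separate (no shared area or edge), so areas and boundary lengths simply add and each stays a separate island — area = 199.42 mm². So its area = 199.42 mm². Layer 25 is larger (199.42 vs 128.10 mm²).

layer 25 (z = 8 mm)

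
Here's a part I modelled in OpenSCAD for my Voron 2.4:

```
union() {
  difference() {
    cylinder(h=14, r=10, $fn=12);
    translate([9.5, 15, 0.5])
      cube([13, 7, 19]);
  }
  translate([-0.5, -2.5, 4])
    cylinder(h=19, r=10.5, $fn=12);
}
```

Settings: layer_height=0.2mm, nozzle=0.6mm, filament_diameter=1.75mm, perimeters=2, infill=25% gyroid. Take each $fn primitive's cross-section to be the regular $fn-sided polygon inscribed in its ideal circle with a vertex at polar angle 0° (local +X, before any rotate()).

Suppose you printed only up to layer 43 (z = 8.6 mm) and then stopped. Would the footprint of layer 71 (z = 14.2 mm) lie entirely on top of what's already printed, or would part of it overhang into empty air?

entirely on top

Compare the two slices. At z = 8.6: the r=10 cylinder gives a regular 12-gon of circumradius 10 (constant along its height) (area = (12/2)·10.000²·sin(360°/12) = 300.00 mm²); the cube at (9.5, 15) (footprint 13×7) is included at this height (area 91.00 mm²); Taking the first minus the rest: starting from the r=10 cylinder (300.00 mm²), the 13×7 cube at (9.5, 15) misses the remaining region (no effect) — area = 300.00 mm²; the r=10.5 cylinder at (-0.5, -2.5) contributes a regular 12-gon of circumradius 10.5 (area = (12/2)·10.500²·sin(360°/12) = 330.75 mm²); Combining (union): the regions partially overlap — summed areas 630.75 mm² minus the doubly-counted overlap 263.15 mm² gives 367.60 mm² — area = 367.60 mm². At z = 14.2: the cylinder is absent (z outside [0, 14]); the cube at (9.5, 15) is present — its section is the full 13×7 rectangle (area 91.00 mm²); After the difference (first − rest): the first operand is absent here, so nothing remains; the r=10.5 cylinder at (-0.5, -2.5) contributes a regular 12-gon of circumradius 10.5 (area = (12/2)·10.500²·sin(360°/12) = 330.75 mm²); Merging all regions: only the r=10.5 cylinder at (-0.5, -2.5) is present, so the union is just that shape — area = 330.75 mm². Checking containment: the cross-section at z = 14.2 is a subset of the cross-section at z = 8.6.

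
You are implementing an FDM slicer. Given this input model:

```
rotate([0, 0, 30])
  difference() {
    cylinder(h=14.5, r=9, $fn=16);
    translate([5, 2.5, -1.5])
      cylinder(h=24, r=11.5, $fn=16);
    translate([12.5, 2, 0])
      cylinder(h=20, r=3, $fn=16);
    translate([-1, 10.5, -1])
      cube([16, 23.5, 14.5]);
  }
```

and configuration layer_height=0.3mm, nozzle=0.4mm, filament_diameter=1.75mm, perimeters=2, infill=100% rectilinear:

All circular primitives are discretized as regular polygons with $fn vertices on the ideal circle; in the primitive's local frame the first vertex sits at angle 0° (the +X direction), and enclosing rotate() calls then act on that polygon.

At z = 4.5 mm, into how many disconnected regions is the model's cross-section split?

At z = 4.5 mm: the r=9 cylinder gives a regular 16-gon of circumradius 9 (constant along its height); the r=11.5 cylinder at (5, 2.5) gives a regular 16-gon of circumradius 11.5 (constant along its height); the r=3 cylinder at (12.5, 2) contributes a regular 16-gon of circumradius 3; the cube at (-1, 10.5) is present — its section is the full 16×23.5 rectangle; After the difference (first − rest): starting from the r=9 cylinder, the r=11.5 cylinder at (5, 2.5) partially overlaps it — only the 203.18 mm² overlap (of its 404.88 mm²) is removed, clipping the outline; the r=3 cylinder at (12.5, 2) misses the remaining region (no effect); the 16×23.5 cube at (-1, 10.5) misses the remaining region (no effect) — 1 connected region; (rotated 30° about Z; rotation is an isometry so areas/perimeters/island counts are preserved). The result has 1 disconnected region.

1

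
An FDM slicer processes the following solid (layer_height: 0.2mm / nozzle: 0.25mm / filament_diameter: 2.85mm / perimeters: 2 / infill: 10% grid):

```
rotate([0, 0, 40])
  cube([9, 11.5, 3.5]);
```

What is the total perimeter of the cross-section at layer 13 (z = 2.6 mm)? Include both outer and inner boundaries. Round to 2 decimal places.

41.00 mm

At z = 2.6 mm: the 9×11.5 cube contributes its full rectangle (perimeter 41.00 mm); (whole slice rotated 40° about Z — lengths, areas and connectivity unchanged). Overall, the cross-section is a single solid region. Total boundary length (outer) = 41.00 mm.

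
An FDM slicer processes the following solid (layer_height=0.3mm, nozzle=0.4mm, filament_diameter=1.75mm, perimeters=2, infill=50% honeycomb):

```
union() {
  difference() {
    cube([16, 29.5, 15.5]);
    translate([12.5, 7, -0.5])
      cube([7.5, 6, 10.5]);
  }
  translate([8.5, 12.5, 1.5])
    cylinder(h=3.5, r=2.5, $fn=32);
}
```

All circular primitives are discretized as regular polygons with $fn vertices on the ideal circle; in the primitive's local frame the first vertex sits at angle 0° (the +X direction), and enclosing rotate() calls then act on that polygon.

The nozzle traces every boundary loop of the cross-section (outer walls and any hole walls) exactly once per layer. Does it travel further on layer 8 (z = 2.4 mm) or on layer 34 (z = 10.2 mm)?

layer 8 (z = 2.4 mm)

Layer 8 (z = 2.4): the 16×29.5 cube contributes its full rectangle (perimeter 91.00 mm); the cube at (12.5, 7) is present — its section is the full 7.5×6 rectangle (perimeter 27.00 mm); Taking the first minus the rest: starting from the 16×29.5 cube, the 7.5×6 cube at (12.5, 7) partially overlaps it — only the 21.00 mm² overlap (of its 45.00 mm²) is removed, clipping the outline — boundary = 98.00 mm; the r=2.5 cylinder at (8.5, 12.5) gives a regular 32-gon of circumradius 2.5 (constant along its height) (perimeter = 2·32·2.500·sin(180°/32) = 15.68 mm); Taking the union: the r=2.5 cylinder at (8.5, 12.5) lies entirely inside that combined region, so the union is just that combined region — boundary = 98.00 mm. So its perimeter = 98.00 mm. Layer 34 (z = 10.2): the cube (footprint 16×29.5) is included at this height (perimeter 91.00 mm); the cube at (12.5, 7) does not reach this height (z outside [-0.5, 10]); After the difference (first − rest): none of the subtracted shapes is present at this height, so the 16×29.5 cube is unchanged — boundary = 91.00 mm; the cylinder at (8.5, 12.5) is not intersected at this z (z outside [1.5, 5]); Taking the union: only that combined region is present, so the union is just that shape — boundary = 91.00 mm. So its perimeter = 91.00 mm. Layer 8 is larger (98.00 vs 91.00 mm).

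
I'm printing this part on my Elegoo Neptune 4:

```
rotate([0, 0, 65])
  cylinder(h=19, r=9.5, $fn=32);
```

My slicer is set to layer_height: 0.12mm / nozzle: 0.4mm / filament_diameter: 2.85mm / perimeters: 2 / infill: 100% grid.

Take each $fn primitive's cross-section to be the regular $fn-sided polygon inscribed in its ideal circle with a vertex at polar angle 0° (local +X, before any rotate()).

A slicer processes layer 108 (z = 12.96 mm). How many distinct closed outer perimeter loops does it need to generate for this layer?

1

At z = 12.96 mm: the r=9.5 cylinder contributes a regular 32-gon of circumradius 9.5; (whole slice rotated 65° about Z — lengths, areas and connectivity unchanged). The result has 1 disconnected region.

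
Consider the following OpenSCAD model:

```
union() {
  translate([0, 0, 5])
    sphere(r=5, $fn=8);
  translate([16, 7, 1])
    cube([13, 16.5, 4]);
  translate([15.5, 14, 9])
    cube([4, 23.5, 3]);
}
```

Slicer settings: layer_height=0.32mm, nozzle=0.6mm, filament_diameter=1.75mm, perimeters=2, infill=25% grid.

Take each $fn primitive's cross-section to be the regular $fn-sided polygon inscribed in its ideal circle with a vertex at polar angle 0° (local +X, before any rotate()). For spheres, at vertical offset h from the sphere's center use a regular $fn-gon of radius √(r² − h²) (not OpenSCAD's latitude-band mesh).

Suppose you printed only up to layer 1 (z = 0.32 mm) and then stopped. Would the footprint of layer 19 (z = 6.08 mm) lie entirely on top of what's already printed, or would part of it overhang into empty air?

Compare the two slices. At z = 0.32: the r=5 sphere contributes a regular 8-gon of circumradius √(5²−4.68²) = 1.760 (area = (8/2)·1.760²·sin(360°/8) = 8.76 mm²); the cube at (16, 7) does not reach this height (z outside [1, 5]); the cube at (15.5, 14) is absent (z outside [9, 12]); Combining (union): only the r=5 sphere is present, so the union is just that shape — area = 8.76 mm². At z = 6.08: the r=5 sphere slices to a regular 8-gon of circumradius 4.882 (√(r²−h²) with h=1.08 from center) (area = (8/2)·4.882²·sin(360°/8) = 67.41 mm²); the cube at (16, 7) is not intersected at this z (z outside [1, 5]); the cube at (15.5, 14) does not reach this height (z outside [9, 12]); Combining (union): only the r=5 sphere is present, so the union is just that shape — area = 67.41 mm². Checking containment: at z = 6.08 the cross-section extends beyond the z = 0.32 cross-section by about 58.65 mm².

part overhangs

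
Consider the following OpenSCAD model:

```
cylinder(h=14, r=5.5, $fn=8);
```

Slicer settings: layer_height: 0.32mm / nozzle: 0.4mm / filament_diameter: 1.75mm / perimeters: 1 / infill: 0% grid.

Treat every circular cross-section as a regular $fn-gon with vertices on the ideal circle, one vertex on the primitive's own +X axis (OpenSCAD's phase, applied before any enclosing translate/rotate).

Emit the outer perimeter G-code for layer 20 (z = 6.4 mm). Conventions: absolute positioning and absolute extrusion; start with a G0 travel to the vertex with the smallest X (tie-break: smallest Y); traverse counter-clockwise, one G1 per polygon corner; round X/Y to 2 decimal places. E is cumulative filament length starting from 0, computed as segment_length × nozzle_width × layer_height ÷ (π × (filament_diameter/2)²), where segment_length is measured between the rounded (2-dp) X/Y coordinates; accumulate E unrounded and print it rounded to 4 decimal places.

G0 X-5.50 Y0.00 Z6.40
G1 X-3.89 Y-3.89 E0.2240
G1 X0.00 Y-5.50 E0.4481
G1 X3.89 Y-3.89 E0.6721
G1 X5.50 Y0.00 E0.8962
G1 X3.89 Y3.89 E1.1202
G1 X0.00 Y5.50 E1.3442
G1 X-3.89 Y3.89 E1.5683
G1 X-5.50 Y0.00 E1.7923

At z = 6.4 mm: the r=5.5 cylinder gives a regular 8-gon of circumradius 5.5 (constant along its height). The outline is a single polygon with 8 vertices. Extrusion per mm of travel: 0.4 × 0.32 / (π × 0.875²) = 0.053216. Accumulating E over each segment gives final E = 1.7923.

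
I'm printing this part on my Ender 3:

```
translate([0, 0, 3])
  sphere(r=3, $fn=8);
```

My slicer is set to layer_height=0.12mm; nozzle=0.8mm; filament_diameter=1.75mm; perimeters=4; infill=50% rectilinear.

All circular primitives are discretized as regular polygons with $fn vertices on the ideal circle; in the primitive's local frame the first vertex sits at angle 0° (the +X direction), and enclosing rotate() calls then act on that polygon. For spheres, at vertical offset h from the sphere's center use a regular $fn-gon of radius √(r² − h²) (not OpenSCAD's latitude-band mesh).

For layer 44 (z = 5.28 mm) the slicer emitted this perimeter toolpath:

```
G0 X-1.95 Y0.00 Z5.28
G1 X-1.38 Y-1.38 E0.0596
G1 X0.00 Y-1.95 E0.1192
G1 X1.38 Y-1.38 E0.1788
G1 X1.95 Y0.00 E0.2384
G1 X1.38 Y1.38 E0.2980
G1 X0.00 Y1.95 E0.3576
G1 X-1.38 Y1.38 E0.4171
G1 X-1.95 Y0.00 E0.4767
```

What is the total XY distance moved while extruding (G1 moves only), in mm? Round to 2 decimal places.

11.94 mm

Sum the Euclidean lengths of each G1 segment: total = 11.94 mm.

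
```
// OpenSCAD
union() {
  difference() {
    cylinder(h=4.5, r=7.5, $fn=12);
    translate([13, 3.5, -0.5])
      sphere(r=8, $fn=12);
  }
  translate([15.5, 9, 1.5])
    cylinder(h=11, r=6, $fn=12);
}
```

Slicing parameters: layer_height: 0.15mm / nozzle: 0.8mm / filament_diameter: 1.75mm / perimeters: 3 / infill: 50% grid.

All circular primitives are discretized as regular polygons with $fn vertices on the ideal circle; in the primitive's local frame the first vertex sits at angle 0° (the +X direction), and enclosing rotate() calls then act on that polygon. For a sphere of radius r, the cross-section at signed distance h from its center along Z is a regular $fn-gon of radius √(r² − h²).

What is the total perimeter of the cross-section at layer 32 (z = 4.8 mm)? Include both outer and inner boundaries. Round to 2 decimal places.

37.27 mm

At z = 4.8 mm: the cylinder does not reach this height (z outside [0, 4.5]); the sphere at (13, 3.5): section is a regular 12-gon, circumradius = √(r²−h²) = √(8²−5.3²) = 5.992 (perimeter = 2·12·5.992·sin(180°/12) = 37.22 mm); Taking the first minus the rest: the first operand is absent here, so nothing remains; the r=6 cylinder at (15.5, 9) contributes a regular 12-gon of circumradius 6 (perimeter = 2·12·6.000·sin(180°/12) = 37.27 mm); Taking the union: only the r=6 cylinder at (15.5, 9) is present, so the union is just that shape — boundary = 37.27 mm. Overall, the cross-section is a single solid region. Total boundary length (outer) = 37.27 mm.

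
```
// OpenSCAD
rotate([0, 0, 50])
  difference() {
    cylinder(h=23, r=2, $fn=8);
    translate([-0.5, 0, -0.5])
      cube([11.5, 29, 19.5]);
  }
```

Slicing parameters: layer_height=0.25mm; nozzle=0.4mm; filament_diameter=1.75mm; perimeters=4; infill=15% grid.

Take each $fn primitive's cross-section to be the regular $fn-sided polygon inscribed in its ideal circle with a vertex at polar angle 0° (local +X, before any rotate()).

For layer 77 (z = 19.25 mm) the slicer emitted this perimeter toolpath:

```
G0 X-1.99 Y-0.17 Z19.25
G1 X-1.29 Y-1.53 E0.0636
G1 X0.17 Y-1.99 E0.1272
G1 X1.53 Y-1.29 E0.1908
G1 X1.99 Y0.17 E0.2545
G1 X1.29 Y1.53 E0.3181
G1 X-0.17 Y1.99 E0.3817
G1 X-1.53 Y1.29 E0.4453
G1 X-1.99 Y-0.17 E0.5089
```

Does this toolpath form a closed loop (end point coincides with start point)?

Start point (G0): (-1.99, -0.17). End point (last G1): the path returns to the start — closed.

yes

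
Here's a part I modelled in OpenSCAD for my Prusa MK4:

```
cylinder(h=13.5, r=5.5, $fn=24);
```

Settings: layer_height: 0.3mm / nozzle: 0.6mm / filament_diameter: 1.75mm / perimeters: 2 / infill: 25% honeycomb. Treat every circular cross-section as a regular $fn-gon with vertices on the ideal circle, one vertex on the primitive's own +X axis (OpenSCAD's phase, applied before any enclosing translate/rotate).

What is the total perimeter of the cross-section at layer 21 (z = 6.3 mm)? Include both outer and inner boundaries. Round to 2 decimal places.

34.46 mm

At z = 6.3 mm: the r=5.5 cylinder contributes a regular 24-gon of circumradius 5.5 (perimeter = 2·24·5.500·sin(180°/24) = 34.46 mm). Overall, the cross-section is a single solid region. Total boundary length (outer) = 34.46 mm.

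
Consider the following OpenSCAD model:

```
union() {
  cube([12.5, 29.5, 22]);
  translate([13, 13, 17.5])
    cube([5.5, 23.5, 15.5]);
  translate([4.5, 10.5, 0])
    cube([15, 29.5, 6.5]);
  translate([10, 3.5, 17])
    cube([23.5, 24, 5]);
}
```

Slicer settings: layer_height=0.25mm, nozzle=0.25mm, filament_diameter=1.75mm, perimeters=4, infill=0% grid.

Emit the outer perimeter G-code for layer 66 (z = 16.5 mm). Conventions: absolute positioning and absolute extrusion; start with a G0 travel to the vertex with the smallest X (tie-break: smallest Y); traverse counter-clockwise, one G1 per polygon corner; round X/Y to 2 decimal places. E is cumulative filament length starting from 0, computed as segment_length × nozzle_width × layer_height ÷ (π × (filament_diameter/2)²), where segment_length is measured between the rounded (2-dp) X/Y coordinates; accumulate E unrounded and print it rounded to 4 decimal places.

At z = 16.5 mm: the cube is present — its section is the full 12.5×29.5 rectangle; the cube at (13, 13) does not reach this height (z outside [17.5, 33]); the cube at (4.5, 10.5) is not intersected at this z (z outside [0, 6.5]); the cube at (10, 3.5) is absent (z outside [17, 22]); Merging all regions: only the 12.5×29.5 cube is present, so the union is just that shape — 1 connected region. The outline is a single polygon with 4 vertices. Extrusion per mm of travel: 0.25 × 0.25 / (π × 0.875²) = 0.025984. Accumulating E over each segment gives final E = 2.1827.

G0 X0.00 Y0.00 Z16.50
G1 X12.50 Y0.00 E0.3248
G1 X12.50 Y29.50 E1.0913
G1 X0.00 Y29.50 E1.4162
G1 X0.00 Y0.00 E2.1827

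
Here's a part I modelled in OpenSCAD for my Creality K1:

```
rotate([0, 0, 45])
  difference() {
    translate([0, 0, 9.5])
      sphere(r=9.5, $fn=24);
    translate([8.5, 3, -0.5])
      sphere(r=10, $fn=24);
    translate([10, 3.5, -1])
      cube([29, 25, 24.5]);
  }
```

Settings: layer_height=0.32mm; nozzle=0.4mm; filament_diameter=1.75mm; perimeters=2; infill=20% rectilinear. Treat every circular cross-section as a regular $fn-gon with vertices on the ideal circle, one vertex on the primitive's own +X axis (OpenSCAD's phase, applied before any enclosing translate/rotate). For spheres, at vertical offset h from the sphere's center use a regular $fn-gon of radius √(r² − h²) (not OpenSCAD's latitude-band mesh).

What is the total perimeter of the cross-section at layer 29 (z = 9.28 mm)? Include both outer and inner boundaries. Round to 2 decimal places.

62.25 mm

At z = 9.28 mm: the r=9.5 sphere slices to a regular 24-gon of circumradius 9.497 (√(r²−h²) with h=0.22 from center) (perimeter = 2·24·9.497·sin(180°/24) = 59.50 mm); the sphere at (8.5, 3): section is a regular 24-gon, circumradius = √(r²−h²) = √(10²−9.78²) = 2.086 (perimeter = 2·24·2.086·sin(180°/24) = 13.07 mm); the 29×25 cube at (10, 3.5) contributes its full rectangle (perimeter 108.00 mm); Taking the first minus the rest: starting from the r=9.5 sphere, the r=10 sphere at (8.5, 3) partially overlaps it — only the 8.23 mm² overlap (of its 13.52 mm²) is removed, clipping the outline; the 29×25 cube at (10, 3.5) misses the remaining region (no effect) — boundary = 62.25 mm; (whole slice rotated 45° about Z — lengths, areas and connectivity unchanged). Overall, the cross-section is a single solid region. Total boundary length (outer) = 62.25 mm.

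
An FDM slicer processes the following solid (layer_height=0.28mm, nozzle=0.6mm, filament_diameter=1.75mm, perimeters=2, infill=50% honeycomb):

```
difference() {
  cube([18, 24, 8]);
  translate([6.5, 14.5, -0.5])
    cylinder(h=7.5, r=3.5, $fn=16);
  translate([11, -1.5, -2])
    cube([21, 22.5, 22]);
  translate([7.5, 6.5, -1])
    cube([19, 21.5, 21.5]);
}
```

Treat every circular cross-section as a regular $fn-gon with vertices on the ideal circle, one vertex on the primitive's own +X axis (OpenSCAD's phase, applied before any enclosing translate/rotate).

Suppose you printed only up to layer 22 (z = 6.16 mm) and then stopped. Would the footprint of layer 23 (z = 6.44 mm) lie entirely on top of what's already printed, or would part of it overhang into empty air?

Compare the two slices. At z = 6.16: the 18×24 cube contributes its full rectangle (area 432.00 mm²); the r=3.5 cylinder at (6.5, 14.5) gives a regular 16-gon of circumradius 3.5 (constant along its height) (area = (16/2)·3.500²·sin(360°/16) = 37.50 mm²); the cube at (11, -1.5) (footprint 21×22.5) is included at this height (area 472.50 mm²); the 19×21.5 cube at (7.5, 6.5) contributes its full rectangle (area 408.50 mm²); After the difference (first − rest): starting from the 18×24 cube (432.00 mm²), the r=3.5 cylinder at (6.5, 14.5) lies wholly inside it (removes its full 37.50 mm² and its 21.85 mm outline becomes a hole wall); the 21×22.5 cube at (11, -1.5) partially overlaps it — only the 147.00 mm² overlap (of its 472.50 mm²) is removed, clipping the outline; the 19×21.5 cube at (7.5, 6.5) partially overlaps it — only the 70.30 mm² overlap (of its 408.50 mm²) is removed, clipping the outline — area = 177.20 mm². At z = 6.44: the 18×24 cube contributes its full rectangle (area 432.00 mm²); the r=3.5 cylinder at (6.5, 14.5) contributes a regular 16-gon of circumradius 3.5 (area = (16/2)·3.500²·sin(360°/16) = 37.50 mm²); the 21×22.5 cube at (11, -1.5) contributes its full rectangle (area 472.50 mm²); the 19×21.5 cube at (7.5, 6.5) contributes its full rectangle (area 408.50 mm²); Taking the first minus the rest: starting from the 18×24 cube (432.00 mm²), the r=3.5 cylinder at (6.5, 14.5) lies wholly inside it (removes its full 37.50 mm² and its 21.85 mm outline becomes a hole wall); the 21×22.5 cube at (11, -1.5) partially overlaps it — only the 147.00 mm² overlap (of its 472.50 mm²) is removed, clipping the outline; the 19×21.5 cube at (7.5, 6.5) partially overlaps it — only the 70.30 mm² overlap (of its 408.50 mm²) is removed, clipping the outline — area = 177.20 mm². Checking containment: the cross-section at z = 6.44 is a subset of the cross-section at z = 6.16.

entirely on top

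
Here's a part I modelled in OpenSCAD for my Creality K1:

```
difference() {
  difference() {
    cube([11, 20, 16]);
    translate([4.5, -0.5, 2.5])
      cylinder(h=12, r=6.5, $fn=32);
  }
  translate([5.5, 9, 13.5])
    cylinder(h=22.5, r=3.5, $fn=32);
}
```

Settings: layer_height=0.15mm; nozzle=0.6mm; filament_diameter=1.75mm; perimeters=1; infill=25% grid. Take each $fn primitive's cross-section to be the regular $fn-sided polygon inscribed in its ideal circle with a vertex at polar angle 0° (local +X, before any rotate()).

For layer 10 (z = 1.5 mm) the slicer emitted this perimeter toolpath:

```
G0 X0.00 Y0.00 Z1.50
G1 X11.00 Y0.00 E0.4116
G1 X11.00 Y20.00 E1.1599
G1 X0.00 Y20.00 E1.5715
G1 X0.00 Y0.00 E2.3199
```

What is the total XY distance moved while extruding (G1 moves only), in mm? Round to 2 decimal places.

Sum the Euclidean lengths of each G1 segment: total = 62.00 mm.

62.00 mm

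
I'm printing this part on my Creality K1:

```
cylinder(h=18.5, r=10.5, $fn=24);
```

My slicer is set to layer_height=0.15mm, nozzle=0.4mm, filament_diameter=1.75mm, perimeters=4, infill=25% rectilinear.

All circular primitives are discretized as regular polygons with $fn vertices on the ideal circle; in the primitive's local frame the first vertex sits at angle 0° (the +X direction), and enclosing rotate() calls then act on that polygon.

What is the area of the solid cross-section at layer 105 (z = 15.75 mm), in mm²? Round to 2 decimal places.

342.42 mm²

At z = 15.75 mm: the r=10.5 cylinder gives a regular 24-gon of circumradius 10.5 (constant along its height) (area = (24/2)·10.500²·sin(360°/24) = 342.42 mm²). Overall, the cross-section is a single solid region. Net area = 342.42 mm².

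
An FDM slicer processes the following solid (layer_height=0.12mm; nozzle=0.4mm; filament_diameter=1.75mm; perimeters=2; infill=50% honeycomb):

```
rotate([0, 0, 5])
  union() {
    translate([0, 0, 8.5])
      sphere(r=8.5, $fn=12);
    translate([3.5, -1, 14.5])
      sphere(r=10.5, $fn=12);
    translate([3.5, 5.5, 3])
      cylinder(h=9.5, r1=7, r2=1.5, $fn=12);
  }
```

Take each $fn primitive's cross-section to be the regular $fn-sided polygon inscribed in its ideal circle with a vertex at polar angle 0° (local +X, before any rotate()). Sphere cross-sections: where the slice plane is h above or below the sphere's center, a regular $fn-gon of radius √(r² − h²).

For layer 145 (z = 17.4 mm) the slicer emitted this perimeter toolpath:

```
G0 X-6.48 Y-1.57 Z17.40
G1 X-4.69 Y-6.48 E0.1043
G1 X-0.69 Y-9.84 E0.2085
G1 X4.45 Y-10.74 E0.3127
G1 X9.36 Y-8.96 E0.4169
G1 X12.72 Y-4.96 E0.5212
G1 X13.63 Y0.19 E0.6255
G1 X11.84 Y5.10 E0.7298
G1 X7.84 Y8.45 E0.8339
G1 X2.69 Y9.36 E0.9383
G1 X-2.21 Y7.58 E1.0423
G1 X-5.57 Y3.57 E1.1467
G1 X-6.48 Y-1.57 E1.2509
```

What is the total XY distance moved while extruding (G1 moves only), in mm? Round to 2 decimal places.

Sum the Euclidean lengths of each G1 segment: total = 62.68 mm.

62.68 mm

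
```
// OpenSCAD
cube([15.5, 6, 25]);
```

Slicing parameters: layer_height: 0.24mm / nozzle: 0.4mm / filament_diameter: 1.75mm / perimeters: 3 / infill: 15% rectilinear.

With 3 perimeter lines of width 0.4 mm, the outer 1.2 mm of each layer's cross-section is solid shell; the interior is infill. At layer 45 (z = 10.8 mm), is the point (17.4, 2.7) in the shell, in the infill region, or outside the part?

outside

At z = 10.8 mm: the 15.5×6 cube contributes its full rectangle. Overall, the cross-section is a single solid region. The nearest boundary edge runs (15.50, 0.00)→(15.50, 6.00); distance from the point to it = 1.90 mm. The point is not inside any of the regions above, so it lies outside the cross-section (1.90 mm from the nearest boundary).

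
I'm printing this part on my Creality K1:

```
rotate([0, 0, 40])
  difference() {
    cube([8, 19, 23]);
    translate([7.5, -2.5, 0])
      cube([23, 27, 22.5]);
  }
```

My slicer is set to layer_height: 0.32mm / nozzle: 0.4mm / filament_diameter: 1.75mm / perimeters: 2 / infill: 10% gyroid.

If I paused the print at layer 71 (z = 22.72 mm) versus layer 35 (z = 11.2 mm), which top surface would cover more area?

Layer 71 (z = 22.72): the cube (footprint 8×19) is included at this height (area 152.00 mm²); the cube at (7.5, -2.5) is absent (z outside [0, 22.5]); After the difference (first − rest): none of the subtracted shapes is present at this height, so the 8×19 cube is unchanged — area = 152.00 mm²; (whole slice rotated 40° about Z — lengths, areas and connectivity unchanged). So its area = 152.00 mm². Layer 35 (z = 11.2): the cube is present — its section is the full 8×19 rectangle (area 152.00 mm²); the cube at (7.5, -2.5) is present — its section is the full 23×27 rectangle (area 621.00 mm²); After the difference (first − rest): starting from the 8×19 cube (152.00 mm²), the 23×27 cube at (7.5, -2.5) partially overlaps it — only the 9.50 mm² overlap (of its 621.00 mm²) is removed, clipping the outline — area = 142.50 mm²; (rotated 40° about Z; rotation is an isometry so areas/perimeters/island counts are preserved). So its area = 142.50 mm². Layer 71 is larger (152.00 vs 142.50 mm²).

layer 71 (z = 22.72 mm)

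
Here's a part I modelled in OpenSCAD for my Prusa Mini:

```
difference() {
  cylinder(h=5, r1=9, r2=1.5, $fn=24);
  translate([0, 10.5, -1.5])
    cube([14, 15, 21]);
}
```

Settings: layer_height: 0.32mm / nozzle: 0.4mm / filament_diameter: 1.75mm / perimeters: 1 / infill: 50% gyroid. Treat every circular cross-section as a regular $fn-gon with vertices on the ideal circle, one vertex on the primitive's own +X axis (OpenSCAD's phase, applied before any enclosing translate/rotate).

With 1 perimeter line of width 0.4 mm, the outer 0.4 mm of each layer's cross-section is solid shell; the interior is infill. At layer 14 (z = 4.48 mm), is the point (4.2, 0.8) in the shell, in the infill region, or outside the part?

At z = 4.48 mm: the cone (r1=9→r2=1.5) has section circumradius 2.280 here — a regular 24-gon; the cube at (0, 10.5) is present — its section is the full 14×15 rectangle; After the difference (first − rest): starting from the cone, the 14×15 cube at (0, 10.5) misses the remaining region (no effect) — 1 connected region. Overall, the cross-section is a single solid region. The nearest boundary edge runs (2.20, 0.59)→(2.28, 0.00); distance from the point to it = 2.01 mm. The point is not inside any of the regions above, so it lies outside the cross-section (2.01 mm from the nearest boundary).

outside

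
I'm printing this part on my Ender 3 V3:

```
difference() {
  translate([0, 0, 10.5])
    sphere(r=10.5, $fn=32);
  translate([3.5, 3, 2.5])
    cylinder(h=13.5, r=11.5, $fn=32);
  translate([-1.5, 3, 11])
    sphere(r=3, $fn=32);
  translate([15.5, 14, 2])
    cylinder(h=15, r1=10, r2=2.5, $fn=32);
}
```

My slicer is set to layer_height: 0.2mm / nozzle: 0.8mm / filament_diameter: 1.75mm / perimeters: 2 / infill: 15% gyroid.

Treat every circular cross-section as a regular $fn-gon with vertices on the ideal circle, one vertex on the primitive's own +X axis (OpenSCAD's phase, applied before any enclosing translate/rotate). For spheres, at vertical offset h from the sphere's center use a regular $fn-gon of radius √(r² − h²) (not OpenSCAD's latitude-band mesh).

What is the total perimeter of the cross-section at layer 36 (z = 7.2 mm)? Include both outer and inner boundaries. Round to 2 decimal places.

52.65 mm

At z = 7.2 mm: the sphere: section is a regular 32-gon, circumradius = √(r²−h²) = √(10.5²−3.3²) = 9.968 (perimeter = 2·32·9.968·sin(180°/32) = 62.53 mm); the r=11.5 cylinder at (3.5, 3) contributes a regular 32-gon of circumradius 11.5 (perimeter = 2·32·11.500·sin(180°/32) = 72.14 mm); the sphere at (-1.5, 3) is absent (|z−center|=3.800 > r=3); the cone at (15.5, 14) (r1=10→r2=2.5) has section circumradius 7.400 here — a regular 32-gon (perimeter = 2·32·7.400·sin(180°/32) = 46.42 mm); Subtracting the remaining from the first: starting from the r=10.5 sphere, the r=11.5 cylinder at (3.5, 3) partially overlaps it — only the 258.01 mm² overlap (of its 412.81 mm²) is removed, clipping the outline; the cone at (15.5, 14) misses the remaining region (no effect) — boundary = 52.65 mm. Overall, the cross-section is a single solid region. Total boundary length (outer) = 52.65 mm.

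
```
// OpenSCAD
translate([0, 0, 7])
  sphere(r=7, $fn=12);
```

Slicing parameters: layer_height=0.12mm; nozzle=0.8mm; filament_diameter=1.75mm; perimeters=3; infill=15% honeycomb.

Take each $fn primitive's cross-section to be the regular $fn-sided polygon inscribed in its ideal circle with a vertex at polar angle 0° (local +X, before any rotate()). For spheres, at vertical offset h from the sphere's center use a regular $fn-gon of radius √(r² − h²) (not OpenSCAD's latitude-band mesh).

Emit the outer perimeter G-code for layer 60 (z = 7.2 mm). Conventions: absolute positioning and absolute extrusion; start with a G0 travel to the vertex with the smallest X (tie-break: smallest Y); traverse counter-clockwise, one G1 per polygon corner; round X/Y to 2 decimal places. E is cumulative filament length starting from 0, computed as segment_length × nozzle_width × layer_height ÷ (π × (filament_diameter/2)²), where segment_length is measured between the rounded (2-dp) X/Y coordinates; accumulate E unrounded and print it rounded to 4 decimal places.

G0 X-7.00 Y0.00 Z7.20
G1 X-6.06 Y-3.50 E0.1446
G1 X-3.50 Y-6.06 E0.2891
G1 X0.00 Y-7.00 E0.4338
G1 X3.50 Y-6.06 E0.5784
G1 X6.06 Y-3.50 E0.7229
G1 X7.00 Y0.00 E0.8676
G1 X6.06 Y3.50 E1.0122
G1 X3.50 Y6.06 E1.1567
G1 X0.00 Y7.00 E1.3013
G1 X-3.50 Y6.06 E1.4460
G1 X-6.06 Y3.50 E1.5905
G1 X-7.00 Y0.00 E1.7351

At z = 7.2 mm: the r=7 sphere slices to a regular 12-gon of circumradius 6.997 (√(r²−h²) with h=0.2 from center). The outline is a single polygon with 12 vertices. Extrusion per mm of travel: 0.8 × 0.12 / (π × 0.875²) = 0.039912. Accumulating E over each segment gives final E = 1.7351.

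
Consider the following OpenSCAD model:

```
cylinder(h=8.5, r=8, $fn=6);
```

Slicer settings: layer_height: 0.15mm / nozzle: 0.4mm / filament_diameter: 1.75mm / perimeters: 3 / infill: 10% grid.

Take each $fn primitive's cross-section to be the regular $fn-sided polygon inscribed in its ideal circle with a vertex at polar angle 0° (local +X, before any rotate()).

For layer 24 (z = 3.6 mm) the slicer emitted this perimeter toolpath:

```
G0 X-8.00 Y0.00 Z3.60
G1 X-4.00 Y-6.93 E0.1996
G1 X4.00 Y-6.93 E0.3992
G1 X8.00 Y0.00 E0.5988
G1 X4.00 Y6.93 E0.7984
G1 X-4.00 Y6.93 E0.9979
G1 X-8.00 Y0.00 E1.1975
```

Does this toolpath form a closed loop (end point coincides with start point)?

Start point (G0): (-8.00, 0.00). End point (last G1): the path returns to the start — closed.

yes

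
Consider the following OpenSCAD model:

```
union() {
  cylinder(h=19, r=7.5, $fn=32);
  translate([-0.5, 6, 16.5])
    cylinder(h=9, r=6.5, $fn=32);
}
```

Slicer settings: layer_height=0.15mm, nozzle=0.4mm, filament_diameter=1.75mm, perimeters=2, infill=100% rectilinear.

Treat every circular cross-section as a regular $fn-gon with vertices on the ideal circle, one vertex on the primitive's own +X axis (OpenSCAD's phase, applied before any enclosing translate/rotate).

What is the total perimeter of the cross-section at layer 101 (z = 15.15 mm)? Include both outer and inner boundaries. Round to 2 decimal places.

At z = 15.15 mm: the r=7.5 cylinder contributes a regular 32-gon of circumradius 7.5 (perimeter = 2·32·7.500·sin(180°/32) = 47.05 mm); the cylinder at (-0.5, 6) is not intersected at this z (z outside [16.5, 25.5]); Taking the union: only the r=7.5 cylinder is present, so the union is just that shape — boundary = 47.05 mm. Overall, the cross-section is a single solid region. Total boundary length (outer) = 47.05 mm.

47.05 mm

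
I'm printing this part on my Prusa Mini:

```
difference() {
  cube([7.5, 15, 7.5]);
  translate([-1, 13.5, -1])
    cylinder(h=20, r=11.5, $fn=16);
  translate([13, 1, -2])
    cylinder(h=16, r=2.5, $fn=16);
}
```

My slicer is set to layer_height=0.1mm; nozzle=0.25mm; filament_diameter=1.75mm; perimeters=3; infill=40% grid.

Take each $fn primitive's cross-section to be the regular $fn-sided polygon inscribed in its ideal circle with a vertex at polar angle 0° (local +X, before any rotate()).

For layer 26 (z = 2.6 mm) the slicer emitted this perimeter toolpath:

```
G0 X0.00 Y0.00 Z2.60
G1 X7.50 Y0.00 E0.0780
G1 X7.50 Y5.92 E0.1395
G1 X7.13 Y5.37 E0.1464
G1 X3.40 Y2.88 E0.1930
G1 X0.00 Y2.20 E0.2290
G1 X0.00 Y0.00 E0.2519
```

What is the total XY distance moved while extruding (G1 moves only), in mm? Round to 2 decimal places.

24.23 mm

Sum the Euclidean lengths of each G1 segment: total = 24.23 mm.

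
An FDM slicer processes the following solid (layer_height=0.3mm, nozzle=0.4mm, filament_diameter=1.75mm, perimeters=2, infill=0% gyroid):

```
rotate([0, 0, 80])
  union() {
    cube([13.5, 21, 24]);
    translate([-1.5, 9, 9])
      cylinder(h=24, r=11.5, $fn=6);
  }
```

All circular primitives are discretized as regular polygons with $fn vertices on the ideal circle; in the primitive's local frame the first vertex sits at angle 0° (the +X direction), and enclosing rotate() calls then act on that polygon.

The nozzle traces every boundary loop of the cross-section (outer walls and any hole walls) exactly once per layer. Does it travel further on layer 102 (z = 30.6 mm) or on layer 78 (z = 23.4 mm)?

Layer 102 (z = 30.6): the cube is not intersected at this z (z outside [0, 24]); the cylinder at (-1.5, 9): section is a regular 6-gon, circumradius r=11.5 (perimeter = 2·6·11.500·sin(180°/6) = 69.00 mm); Taking the union: only the r=11.5 cylinder at (-1.5, 9) is present, so the union is just that shape — boundary = 69.00 mm; (whole slice rotated 80° about Z — lengths, areas and connectivity unchanged). So its perimeter = 69.00 mm. Layer 78 (z = 23.4): the cube is present — its section is the full 13.5×21 rectangle (perimeter 69.00 mm); the r=11.5 cylinder at (-1.5, 9) gives a regular 6-gon of circumradius 11.5 (constant along its height) (perimeter = 2·6·11.500·sin(180°/6) = 69.00 mm); Taking the union: the regions partially overlap (shared area 137.58 mm²), so the edge portions inside another operand are dropped and the merged outline is re-measured after clipping — boundary = 88.09 mm; (whole slice rotated 80° about Z — lengths, areas and connectivity unchanged). So its perimeter = 88.09 mm. Layer 78 is larger (88.09 vs 69.00 mm).

layer 78 (z = 23.4 mm)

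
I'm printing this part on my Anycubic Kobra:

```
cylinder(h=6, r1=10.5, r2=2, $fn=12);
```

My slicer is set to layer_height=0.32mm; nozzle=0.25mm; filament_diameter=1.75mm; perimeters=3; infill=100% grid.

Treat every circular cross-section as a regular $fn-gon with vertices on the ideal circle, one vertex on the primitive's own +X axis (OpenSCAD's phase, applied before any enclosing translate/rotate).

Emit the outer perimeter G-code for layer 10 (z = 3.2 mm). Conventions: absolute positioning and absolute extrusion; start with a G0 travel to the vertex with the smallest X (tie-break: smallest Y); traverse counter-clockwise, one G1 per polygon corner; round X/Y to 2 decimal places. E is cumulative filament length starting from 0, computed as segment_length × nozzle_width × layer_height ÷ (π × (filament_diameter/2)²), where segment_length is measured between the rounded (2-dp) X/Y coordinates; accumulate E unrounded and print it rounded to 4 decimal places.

G0 X-5.97 Y0.00 Z3.20
G1 X-5.17 Y-2.98 E0.1026
G1 X-2.98 Y-5.17 E0.2056
G1 X0.00 Y-5.97 E0.3083
G1 X2.98 Y-5.17 E0.4109
G1 X5.17 Y-2.98 E0.5139
G1 X5.97 Y0.00 E0.6165
G1 X5.17 Y2.98 E0.7191
G1 X2.98 Y5.17 E0.8222
G1 X0.00 Y5.97 E0.9248
G1 X-2.98 Y5.17 E1.0274
G1 X-5.17 Y2.98 E1.1304
G1 X-5.97 Y0.00 E1.2330

At z = 3.2 mm: the cone: at t=0.533 of its height the radius interpolates to r₁+(r₂−r₁)t = 5.967, giving a regular 12-gon of that circumradius. The outline is a single polygon with 12 vertices. Extrusion per mm of travel: 0.25 × 0.32 / (π × 0.875²) = 0.033260. Accumulating E over each segment gives final E = 1.2330.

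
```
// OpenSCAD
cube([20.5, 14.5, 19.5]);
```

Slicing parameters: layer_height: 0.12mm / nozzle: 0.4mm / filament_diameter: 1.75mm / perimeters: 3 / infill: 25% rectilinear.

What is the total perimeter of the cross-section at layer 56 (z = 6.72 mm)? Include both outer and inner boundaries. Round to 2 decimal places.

At z = 6.72 mm: the cube is present — its section is the full 20.5×14.5 rectangle (perimeter 70.00 mm). Overall, the cross-section is a single solid region. Total boundary length (outer) = 70.00 mm.

70.00 mm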